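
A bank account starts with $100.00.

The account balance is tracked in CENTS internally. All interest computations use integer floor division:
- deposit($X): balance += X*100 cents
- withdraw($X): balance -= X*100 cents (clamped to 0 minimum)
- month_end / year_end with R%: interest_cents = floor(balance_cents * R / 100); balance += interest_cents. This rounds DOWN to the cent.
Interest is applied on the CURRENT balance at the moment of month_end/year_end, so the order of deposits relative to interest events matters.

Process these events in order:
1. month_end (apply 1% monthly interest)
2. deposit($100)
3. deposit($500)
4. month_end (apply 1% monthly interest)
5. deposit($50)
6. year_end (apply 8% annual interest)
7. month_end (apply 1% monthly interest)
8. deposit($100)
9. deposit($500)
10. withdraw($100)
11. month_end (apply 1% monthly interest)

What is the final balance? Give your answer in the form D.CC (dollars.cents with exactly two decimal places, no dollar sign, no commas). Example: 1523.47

Answer: 1340.09

Derivation:
After 1 (month_end (apply 1% monthly interest)): balance=$101.00 total_interest=$1.00
After 2 (deposit($100)): balance=$201.00 total_interest=$1.00
After 3 (deposit($500)): balance=$701.00 total_interest=$1.00
After 4 (month_end (apply 1% monthly interest)): balance=$708.01 total_interest=$8.01
After 5 (deposit($50)): balance=$758.01 total_interest=$8.01
After 6 (year_end (apply 8% annual interest)): balance=$818.65 total_interest=$68.65
After 7 (month_end (apply 1% monthly interest)): balance=$826.83 total_interest=$76.83
After 8 (deposit($100)): balance=$926.83 total_interest=$76.83
After 9 (deposit($500)): balance=$1426.83 total_interest=$76.83
After 10 (withdraw($100)): balance=$1326.83 total_interest=$76.83
After 11 (month_end (apply 1% monthly interest)): balance=$1340.09 total_interest=$90.09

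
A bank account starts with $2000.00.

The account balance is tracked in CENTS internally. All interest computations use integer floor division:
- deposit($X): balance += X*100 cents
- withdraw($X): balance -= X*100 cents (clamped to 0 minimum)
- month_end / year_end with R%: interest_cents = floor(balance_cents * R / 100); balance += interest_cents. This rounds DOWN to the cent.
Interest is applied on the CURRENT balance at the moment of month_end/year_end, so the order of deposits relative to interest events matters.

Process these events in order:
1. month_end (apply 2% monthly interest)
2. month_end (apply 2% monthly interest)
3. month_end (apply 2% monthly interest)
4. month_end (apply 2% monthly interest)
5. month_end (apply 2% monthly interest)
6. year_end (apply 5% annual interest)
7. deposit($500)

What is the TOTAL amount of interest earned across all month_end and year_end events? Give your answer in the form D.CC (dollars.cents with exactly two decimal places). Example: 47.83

Answer: 318.54

Derivation:
After 1 (month_end (apply 2% monthly interest)): balance=$2040.00 total_interest=$40.00
After 2 (month_end (apply 2% monthly interest)): balance=$2080.80 total_interest=$80.80
After 3 (month_end (apply 2% monthly interest)): balance=$2122.41 total_interest=$122.41
After 4 (month_end (apply 2% monthly interest)): balance=$2164.85 total_interest=$164.85
After 5 (month_end (apply 2% monthly interest)): balance=$2208.14 total_interest=$208.14
After 6 (year_end (apply 5% annual interest)): balance=$2318.54 total_interest=$318.54
After 7 (deposit($500)): balance=$2818.54 total_interest=$318.54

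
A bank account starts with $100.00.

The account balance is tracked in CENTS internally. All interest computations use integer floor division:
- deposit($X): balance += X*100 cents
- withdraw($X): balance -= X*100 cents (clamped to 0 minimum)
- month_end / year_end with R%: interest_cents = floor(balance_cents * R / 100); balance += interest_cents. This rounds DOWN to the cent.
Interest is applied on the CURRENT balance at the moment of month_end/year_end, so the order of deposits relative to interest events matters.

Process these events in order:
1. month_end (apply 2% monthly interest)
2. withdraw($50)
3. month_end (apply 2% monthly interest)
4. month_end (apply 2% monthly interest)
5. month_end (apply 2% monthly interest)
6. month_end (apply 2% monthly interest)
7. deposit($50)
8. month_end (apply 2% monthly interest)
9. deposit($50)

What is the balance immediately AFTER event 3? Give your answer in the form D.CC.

Answer: 53.04

Derivation:
After 1 (month_end (apply 2% monthly interest)): balance=$102.00 total_interest=$2.00
After 2 (withdraw($50)): balance=$52.00 total_interest=$2.00
After 3 (month_end (apply 2% monthly interest)): balance=$53.04 total_interest=$3.04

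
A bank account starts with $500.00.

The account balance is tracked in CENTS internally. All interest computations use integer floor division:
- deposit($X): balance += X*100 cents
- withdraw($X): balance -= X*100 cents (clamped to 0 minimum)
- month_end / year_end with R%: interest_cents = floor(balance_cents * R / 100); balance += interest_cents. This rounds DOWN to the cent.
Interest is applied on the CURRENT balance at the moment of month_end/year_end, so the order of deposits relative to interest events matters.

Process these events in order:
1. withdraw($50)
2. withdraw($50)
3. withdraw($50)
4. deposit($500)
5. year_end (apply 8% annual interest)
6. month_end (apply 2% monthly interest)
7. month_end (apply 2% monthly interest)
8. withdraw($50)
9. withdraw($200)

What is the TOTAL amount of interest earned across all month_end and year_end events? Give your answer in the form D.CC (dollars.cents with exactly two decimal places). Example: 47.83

Answer: 105.08

Derivation:
After 1 (withdraw($50)): balance=$450.00 total_interest=$0.00
After 2 (withdraw($50)): balance=$400.00 total_interest=$0.00
After 3 (withdraw($50)): balance=$350.00 total_interest=$0.00
After 4 (deposit($500)): balance=$850.00 total_interest=$0.00
After 5 (year_end (apply 8% annual interest)): balance=$918.00 total_interest=$68.00
After 6 (month_end (apply 2% monthly interest)): balance=$936.36 total_interest=$86.36
After 7 (month_end (apply 2% monthly interest)): balance=$955.08 total_interest=$105.08
After 8 (withdraw($50)): balance=$905.08 total_interest=$105.08
After 9 (withdraw($200)): balance=$705.08 total_interest=$105.08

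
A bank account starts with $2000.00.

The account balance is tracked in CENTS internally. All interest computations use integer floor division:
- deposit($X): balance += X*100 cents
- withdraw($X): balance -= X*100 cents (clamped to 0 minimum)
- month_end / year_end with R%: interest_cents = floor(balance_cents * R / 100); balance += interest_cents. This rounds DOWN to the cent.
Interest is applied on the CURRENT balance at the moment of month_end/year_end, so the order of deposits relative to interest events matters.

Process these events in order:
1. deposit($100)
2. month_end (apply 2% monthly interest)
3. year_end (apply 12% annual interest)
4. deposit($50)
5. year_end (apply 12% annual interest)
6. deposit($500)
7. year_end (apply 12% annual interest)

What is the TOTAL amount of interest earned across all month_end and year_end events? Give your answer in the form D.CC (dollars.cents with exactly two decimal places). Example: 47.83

After 1 (deposit($100)): balance=$2100.00 total_interest=$0.00
After 2 (month_end (apply 2% monthly interest)): balance=$2142.00 total_interest=$42.00
After 3 (year_end (apply 12% annual interest)): balance=$2399.04 total_interest=$299.04
After 4 (deposit($50)): balance=$2449.04 total_interest=$299.04
After 5 (year_end (apply 12% annual interest)): balance=$2742.92 total_interest=$592.92
After 6 (deposit($500)): balance=$3242.92 total_interest=$592.92
After 7 (year_end (apply 12% annual interest)): balance=$3632.07 total_interest=$982.07

Answer: 982.07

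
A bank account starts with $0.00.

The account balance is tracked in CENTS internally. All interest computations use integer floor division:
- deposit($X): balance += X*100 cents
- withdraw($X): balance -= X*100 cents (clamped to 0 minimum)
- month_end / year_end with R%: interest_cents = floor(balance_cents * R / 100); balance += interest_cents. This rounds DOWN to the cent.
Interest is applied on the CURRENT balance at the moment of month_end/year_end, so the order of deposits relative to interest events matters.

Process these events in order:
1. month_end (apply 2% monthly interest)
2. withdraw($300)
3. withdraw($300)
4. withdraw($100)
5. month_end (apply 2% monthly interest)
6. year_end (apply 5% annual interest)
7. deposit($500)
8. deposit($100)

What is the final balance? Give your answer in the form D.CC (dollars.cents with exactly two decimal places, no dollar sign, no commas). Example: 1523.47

Answer: 600.00

Derivation:
After 1 (month_end (apply 2% monthly interest)): balance=$0.00 total_interest=$0.00
After 2 (withdraw($300)): balance=$0.00 total_interest=$0.00
After 3 (withdraw($300)): balance=$0.00 total_interest=$0.00
After 4 (withdraw($100)): balance=$0.00 total_interest=$0.00
After 5 (month_end (apply 2% monthly interest)): balance=$0.00 total_interest=$0.00
After 6 (year_end (apply 5% annual interest)): balance=$0.00 total_interest=$0.00
After 7 (deposit($500)): balance=$500.00 total_interest=$0.00
After 8 (deposit($100)): balance=$600.00 total_interest=$0.00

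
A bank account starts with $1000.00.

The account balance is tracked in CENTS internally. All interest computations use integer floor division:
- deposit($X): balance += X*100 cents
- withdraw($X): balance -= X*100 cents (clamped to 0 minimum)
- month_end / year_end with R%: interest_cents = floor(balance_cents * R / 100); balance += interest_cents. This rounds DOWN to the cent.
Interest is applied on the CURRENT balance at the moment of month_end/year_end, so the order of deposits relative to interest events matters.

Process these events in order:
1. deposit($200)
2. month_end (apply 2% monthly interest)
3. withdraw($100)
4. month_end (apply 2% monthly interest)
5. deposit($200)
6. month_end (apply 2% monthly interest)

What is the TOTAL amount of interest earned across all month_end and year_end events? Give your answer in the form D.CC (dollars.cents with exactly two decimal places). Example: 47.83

Answer: 73.40

Derivation:
After 1 (deposit($200)): balance=$1200.00 total_interest=$0.00
After 2 (month_end (apply 2% monthly interest)): balance=$1224.00 total_interest=$24.00
After 3 (withdraw($100)): balance=$1124.00 total_interest=$24.00
After 4 (month_end (apply 2% monthly interest)): balance=$1146.48 total_interest=$46.48
After 5 (deposit($200)): balance=$1346.48 total_interest=$46.48
After 6 (month_end (apply 2% monthly interest)): balance=$1373.40 total_interest=$73.40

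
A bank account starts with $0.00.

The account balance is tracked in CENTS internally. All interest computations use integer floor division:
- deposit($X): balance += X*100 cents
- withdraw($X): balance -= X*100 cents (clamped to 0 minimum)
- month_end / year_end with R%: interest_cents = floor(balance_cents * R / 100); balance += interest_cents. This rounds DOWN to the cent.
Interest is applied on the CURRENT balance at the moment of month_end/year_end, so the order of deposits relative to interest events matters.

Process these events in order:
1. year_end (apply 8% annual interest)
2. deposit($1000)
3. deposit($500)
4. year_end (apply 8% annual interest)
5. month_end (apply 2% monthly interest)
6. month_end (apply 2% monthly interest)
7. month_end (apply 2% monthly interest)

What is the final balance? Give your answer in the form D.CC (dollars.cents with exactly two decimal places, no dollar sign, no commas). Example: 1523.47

Answer: 1719.14

Derivation:
After 1 (year_end (apply 8% annual interest)): balance=$0.00 total_interest=$0.00
After 2 (deposit($1000)): balance=$1000.00 total_interest=$0.00
After 3 (deposit($500)): balance=$1500.00 total_interest=$0.00
After 4 (year_end (apply 8% annual interest)): balance=$1620.00 total_interest=$120.00
After 5 (month_end (apply 2% monthly interest)): balance=$1652.40 total_interest=$152.40
After 6 (month_end (apply 2% monthly interest)): balance=$1685.44 total_interest=$185.44
After 7 (month_end (apply 2% monthly interest)): balance=$1719.14 total_interest=$219.14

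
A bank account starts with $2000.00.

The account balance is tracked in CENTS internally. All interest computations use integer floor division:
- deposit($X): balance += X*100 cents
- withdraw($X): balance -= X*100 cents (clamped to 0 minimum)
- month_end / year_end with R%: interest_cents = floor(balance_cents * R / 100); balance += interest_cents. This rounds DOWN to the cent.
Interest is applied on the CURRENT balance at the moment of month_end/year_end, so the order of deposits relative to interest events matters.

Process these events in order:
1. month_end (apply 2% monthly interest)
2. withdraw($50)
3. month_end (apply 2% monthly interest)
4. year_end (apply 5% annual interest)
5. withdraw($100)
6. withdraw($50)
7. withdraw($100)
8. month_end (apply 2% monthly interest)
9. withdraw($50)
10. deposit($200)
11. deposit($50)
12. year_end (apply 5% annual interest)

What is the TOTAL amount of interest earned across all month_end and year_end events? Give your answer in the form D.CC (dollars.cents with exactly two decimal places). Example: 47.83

Answer: 324.85

Derivation:
After 1 (month_end (apply 2% monthly interest)): balance=$2040.00 total_interest=$40.00
After 2 (withdraw($50)): balance=$1990.00 total_interest=$40.00
After 3 (month_end (apply 2% monthly interest)): balance=$2029.80 total_interest=$79.80
After 4 (year_end (apply 5% annual interest)): balance=$2131.29 total_interest=$181.29
After 5 (withdraw($100)): balance=$2031.29 total_interest=$181.29
After 6 (withdraw($50)): balance=$1981.29 total_interest=$181.29
After 7 (withdraw($100)): balance=$1881.29 total_interest=$181.29
After 8 (month_end (apply 2% monthly interest)): balance=$1918.91 total_interest=$218.91
After 9 (withdraw($50)): balance=$1868.91 total_interest=$218.91
After 10 (deposit($200)): balance=$2068.91 total_interest=$218.91
After 11 (deposit($50)): balance=$2118.91 total_interest=$218.91
After 12 (year_end (apply 5% annual interest)): balance=$2224.85 total_interest=$324.85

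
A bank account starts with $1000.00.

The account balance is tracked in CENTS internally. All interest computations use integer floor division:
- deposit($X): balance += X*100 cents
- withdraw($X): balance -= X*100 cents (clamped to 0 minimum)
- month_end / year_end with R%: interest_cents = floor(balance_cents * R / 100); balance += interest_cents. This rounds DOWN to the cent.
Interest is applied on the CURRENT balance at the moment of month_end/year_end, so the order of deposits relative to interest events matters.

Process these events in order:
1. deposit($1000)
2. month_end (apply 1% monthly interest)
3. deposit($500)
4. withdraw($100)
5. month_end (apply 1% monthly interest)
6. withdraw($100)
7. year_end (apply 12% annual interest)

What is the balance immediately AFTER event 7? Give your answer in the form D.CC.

Answer: 2625.50

Derivation:
After 1 (deposit($1000)): balance=$2000.00 total_interest=$0.00
After 2 (month_end (apply 1% monthly interest)): balance=$2020.00 total_interest=$20.00
After 3 (deposit($500)): balance=$2520.00 total_interest=$20.00
After 4 (withdraw($100)): balance=$2420.00 total_interest=$20.00
After 5 (month_end (apply 1% monthly interest)): balance=$2444.20 total_interest=$44.20
After 6 (withdraw($100)): balance=$2344.20 total_interest=$44.20
After 7 (year_end (apply 12% annual interest)): balance=$2625.50 total_interest=$325.50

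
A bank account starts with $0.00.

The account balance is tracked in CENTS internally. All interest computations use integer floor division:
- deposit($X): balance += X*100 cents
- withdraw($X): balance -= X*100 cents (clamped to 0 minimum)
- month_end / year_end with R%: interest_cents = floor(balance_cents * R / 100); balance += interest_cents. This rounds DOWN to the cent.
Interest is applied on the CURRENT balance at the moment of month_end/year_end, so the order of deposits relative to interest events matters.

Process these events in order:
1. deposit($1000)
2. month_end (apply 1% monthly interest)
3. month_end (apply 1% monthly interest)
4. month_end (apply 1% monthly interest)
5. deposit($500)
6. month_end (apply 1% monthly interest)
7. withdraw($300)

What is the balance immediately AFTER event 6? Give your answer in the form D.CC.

Answer: 1545.60

Derivation:
After 1 (deposit($1000)): balance=$1000.00 total_interest=$0.00
After 2 (month_end (apply 1% monthly interest)): balance=$1010.00 total_interest=$10.00
After 3 (month_end (apply 1% monthly interest)): balance=$1020.10 total_interest=$20.10
After 4 (month_end (apply 1% monthly interest)): balance=$1030.30 total_interest=$30.30
After 5 (deposit($500)): balance=$1530.30 total_interest=$30.30
After 6 (month_end (apply 1% monthly interest)): balance=$1545.60 total_interest=$45.60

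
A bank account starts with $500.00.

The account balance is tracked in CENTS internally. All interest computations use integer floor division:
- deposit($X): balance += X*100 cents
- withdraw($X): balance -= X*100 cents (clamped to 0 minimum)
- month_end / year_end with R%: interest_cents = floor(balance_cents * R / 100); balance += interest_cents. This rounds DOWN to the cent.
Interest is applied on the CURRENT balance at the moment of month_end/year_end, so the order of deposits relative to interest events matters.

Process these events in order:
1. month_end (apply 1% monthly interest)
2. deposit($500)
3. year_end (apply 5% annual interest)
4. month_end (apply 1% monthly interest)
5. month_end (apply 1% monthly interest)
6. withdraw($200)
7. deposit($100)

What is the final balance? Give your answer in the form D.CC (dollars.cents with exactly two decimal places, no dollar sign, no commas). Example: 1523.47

After 1 (month_end (apply 1% monthly interest)): balance=$505.00 total_interest=$5.00
After 2 (deposit($500)): balance=$1005.00 total_interest=$5.00
After 3 (year_end (apply 5% annual interest)): balance=$1055.25 total_interest=$55.25
After 4 (month_end (apply 1% monthly interest)): balance=$1065.80 total_interest=$65.80
After 5 (month_end (apply 1% monthly interest)): balance=$1076.45 total_interest=$76.45
After 6 (withdraw($200)): balance=$876.45 total_interest=$76.45
After 7 (deposit($100)): balance=$976.45 total_interest=$76.45

Answer: 976.45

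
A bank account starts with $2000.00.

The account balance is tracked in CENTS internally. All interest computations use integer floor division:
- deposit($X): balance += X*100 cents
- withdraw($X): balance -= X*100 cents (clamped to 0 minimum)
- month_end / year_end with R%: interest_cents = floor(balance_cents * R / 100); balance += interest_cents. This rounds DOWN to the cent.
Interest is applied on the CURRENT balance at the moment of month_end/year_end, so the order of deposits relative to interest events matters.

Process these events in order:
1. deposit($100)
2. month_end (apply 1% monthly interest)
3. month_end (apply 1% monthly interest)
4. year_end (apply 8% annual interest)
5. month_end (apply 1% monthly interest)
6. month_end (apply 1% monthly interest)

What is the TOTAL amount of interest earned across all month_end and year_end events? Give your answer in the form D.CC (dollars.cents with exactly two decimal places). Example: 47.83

After 1 (deposit($100)): balance=$2100.00 total_interest=$0.00
After 2 (month_end (apply 1% monthly interest)): balance=$2121.00 total_interest=$21.00
After 3 (month_end (apply 1% monthly interest)): balance=$2142.21 total_interest=$42.21
After 4 (year_end (apply 8% annual interest)): balance=$2313.58 total_interest=$213.58
After 5 (month_end (apply 1% monthly interest)): balance=$2336.71 total_interest=$236.71
After 6 (month_end (apply 1% monthly interest)): balance=$2360.07 total_interest=$260.07

Answer: 260.07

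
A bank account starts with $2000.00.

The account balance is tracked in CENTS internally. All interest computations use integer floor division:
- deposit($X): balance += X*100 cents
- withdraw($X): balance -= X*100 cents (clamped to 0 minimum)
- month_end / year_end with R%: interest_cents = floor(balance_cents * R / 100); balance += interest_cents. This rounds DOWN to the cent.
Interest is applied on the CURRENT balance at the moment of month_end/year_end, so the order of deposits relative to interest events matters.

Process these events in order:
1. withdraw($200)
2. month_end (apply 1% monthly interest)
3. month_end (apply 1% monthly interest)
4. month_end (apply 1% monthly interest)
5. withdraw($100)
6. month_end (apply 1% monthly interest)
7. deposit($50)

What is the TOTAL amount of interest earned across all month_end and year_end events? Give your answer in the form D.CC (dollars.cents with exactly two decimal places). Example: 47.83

Answer: 72.08

Derivation:
After 1 (withdraw($200)): balance=$1800.00 total_interest=$0.00
After 2 (month_end (apply 1% monthly interest)): balance=$1818.00 total_interest=$18.00
After 3 (month_end (apply 1% monthly interest)): balance=$1836.18 total_interest=$36.18
After 4 (month_end (apply 1% monthly interest)): balance=$1854.54 total_interest=$54.54
After 5 (withdraw($100)): balance=$1754.54 total_interest=$54.54
After 6 (month_end (apply 1% monthly interest)): balance=$1772.08 total_interest=$72.08
After 7 (deposit($50)): balance=$1822.08 total_interest=$72.08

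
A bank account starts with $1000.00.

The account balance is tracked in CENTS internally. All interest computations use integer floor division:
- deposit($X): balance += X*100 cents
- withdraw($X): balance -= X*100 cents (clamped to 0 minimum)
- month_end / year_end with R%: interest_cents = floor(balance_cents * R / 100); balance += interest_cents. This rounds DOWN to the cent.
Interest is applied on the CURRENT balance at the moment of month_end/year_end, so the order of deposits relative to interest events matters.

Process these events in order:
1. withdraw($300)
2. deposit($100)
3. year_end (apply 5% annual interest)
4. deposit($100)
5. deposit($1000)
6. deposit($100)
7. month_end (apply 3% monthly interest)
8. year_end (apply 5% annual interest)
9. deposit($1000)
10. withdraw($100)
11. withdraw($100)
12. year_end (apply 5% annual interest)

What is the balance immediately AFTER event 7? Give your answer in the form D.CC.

After 1 (withdraw($300)): balance=$700.00 total_interest=$0.00
After 2 (deposit($100)): balance=$800.00 total_interest=$0.00
After 3 (year_end (apply 5% annual interest)): balance=$840.00 total_interest=$40.00
After 4 (deposit($100)): balance=$940.00 total_interest=$40.00
After 5 (deposit($1000)): balance=$1940.00 total_interest=$40.00
After 6 (deposit($100)): balance=$2040.00 total_interest=$40.00
After 7 (month_end (apply 3% monthly interest)): balance=$2101.20 total_interest=$101.20

Answer: 2101.20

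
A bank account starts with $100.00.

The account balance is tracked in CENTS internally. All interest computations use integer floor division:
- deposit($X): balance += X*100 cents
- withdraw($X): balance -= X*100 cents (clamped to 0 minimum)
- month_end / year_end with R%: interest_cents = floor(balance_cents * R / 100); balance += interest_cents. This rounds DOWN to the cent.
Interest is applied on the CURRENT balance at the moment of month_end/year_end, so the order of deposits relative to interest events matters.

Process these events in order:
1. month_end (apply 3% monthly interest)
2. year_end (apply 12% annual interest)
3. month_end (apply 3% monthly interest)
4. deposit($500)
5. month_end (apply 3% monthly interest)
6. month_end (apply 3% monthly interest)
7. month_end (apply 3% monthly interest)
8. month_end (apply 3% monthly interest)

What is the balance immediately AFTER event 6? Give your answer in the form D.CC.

Answer: 656.50

Derivation:
After 1 (month_end (apply 3% monthly interest)): balance=$103.00 total_interest=$3.00
After 2 (year_end (apply 12% annual interest)): balance=$115.36 total_interest=$15.36
After 3 (month_end (apply 3% monthly interest)): balance=$118.82 total_interest=$18.82
After 4 (deposit($500)): balance=$618.82 total_interest=$18.82
After 5 (month_end (apply 3% monthly interest)): balance=$637.38 total_interest=$37.38
After 6 (month_end (apply 3% monthly interest)): balance=$656.50 total_interest=$56.50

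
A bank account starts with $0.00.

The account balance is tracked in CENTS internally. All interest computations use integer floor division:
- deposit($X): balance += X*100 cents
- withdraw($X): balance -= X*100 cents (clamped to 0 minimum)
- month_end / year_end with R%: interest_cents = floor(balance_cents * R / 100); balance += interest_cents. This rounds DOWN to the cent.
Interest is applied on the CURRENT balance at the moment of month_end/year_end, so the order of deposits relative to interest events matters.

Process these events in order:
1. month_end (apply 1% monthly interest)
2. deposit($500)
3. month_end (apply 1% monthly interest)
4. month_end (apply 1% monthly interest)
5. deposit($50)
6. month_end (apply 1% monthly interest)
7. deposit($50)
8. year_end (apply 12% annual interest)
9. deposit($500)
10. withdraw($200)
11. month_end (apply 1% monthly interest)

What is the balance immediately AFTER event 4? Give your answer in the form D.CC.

After 1 (month_end (apply 1% monthly interest)): balance=$0.00 total_interest=$0.00
After 2 (deposit($500)): balance=$500.00 total_interest=$0.00
After 3 (month_end (apply 1% monthly interest)): balance=$505.00 total_interest=$5.00
After 4 (month_end (apply 1% monthly interest)): balance=$510.05 total_interest=$10.05

Answer: 510.05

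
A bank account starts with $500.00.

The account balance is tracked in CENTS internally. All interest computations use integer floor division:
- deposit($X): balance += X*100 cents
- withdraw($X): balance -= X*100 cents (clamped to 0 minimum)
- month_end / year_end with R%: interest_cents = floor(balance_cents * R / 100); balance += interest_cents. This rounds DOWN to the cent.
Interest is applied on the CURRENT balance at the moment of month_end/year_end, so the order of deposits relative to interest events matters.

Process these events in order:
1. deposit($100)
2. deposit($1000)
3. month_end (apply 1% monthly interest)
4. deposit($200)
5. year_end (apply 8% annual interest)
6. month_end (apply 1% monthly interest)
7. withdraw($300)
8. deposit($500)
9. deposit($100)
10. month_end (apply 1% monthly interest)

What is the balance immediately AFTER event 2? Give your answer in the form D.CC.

After 1 (deposit($100)): balance=$600.00 total_interest=$0.00
After 2 (deposit($1000)): balance=$1600.00 total_interest=$0.00

Answer: 1600.00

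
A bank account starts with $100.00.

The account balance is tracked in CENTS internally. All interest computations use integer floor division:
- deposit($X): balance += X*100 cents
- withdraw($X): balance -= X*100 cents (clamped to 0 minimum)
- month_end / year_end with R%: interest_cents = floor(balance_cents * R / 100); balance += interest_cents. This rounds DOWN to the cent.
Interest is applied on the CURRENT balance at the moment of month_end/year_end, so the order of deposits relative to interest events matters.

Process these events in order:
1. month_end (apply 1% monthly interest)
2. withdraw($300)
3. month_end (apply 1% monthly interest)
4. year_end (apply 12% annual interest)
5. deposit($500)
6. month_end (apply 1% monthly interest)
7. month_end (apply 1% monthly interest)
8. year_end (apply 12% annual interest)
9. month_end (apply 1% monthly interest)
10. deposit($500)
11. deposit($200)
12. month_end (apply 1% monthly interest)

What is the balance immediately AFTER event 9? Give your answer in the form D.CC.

After 1 (month_end (apply 1% monthly interest)): balance=$101.00 total_interest=$1.00
After 2 (withdraw($300)): balance=$0.00 total_interest=$1.00
After 3 (month_end (apply 1% monthly interest)): balance=$0.00 total_interest=$1.00
After 4 (year_end (apply 12% annual interest)): balance=$0.00 total_interest=$1.00
After 5 (deposit($500)): balance=$500.00 total_interest=$1.00
After 6 (month_end (apply 1% monthly interest)): balance=$505.00 total_interest=$6.00
After 7 (month_end (apply 1% monthly interest)): balance=$510.05 total_interest=$11.05
After 8 (year_end (apply 12% annual interest)): balance=$571.25 total_interest=$72.25
After 9 (month_end (apply 1% monthly interest)): balance=$576.96 total_interest=$77.96

Answer: 576.96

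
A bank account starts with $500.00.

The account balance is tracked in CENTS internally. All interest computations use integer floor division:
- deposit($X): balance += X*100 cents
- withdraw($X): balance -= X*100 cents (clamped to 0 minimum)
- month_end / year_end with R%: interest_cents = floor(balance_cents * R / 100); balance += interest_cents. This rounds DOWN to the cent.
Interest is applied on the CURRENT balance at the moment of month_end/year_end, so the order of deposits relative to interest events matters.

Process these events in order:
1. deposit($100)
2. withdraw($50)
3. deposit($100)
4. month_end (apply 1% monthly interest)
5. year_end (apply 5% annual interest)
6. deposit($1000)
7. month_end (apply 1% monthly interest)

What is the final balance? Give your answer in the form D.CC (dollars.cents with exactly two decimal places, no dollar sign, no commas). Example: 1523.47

After 1 (deposit($100)): balance=$600.00 total_interest=$0.00
After 2 (withdraw($50)): balance=$550.00 total_interest=$0.00
After 3 (deposit($100)): balance=$650.00 total_interest=$0.00
After 4 (month_end (apply 1% monthly interest)): balance=$656.50 total_interest=$6.50
After 5 (year_end (apply 5% annual interest)): balance=$689.32 total_interest=$39.32
After 6 (deposit($1000)): balance=$1689.32 total_interest=$39.32
After 7 (month_end (apply 1% monthly interest)): balance=$1706.21 total_interest=$56.21

Answer: 1706.21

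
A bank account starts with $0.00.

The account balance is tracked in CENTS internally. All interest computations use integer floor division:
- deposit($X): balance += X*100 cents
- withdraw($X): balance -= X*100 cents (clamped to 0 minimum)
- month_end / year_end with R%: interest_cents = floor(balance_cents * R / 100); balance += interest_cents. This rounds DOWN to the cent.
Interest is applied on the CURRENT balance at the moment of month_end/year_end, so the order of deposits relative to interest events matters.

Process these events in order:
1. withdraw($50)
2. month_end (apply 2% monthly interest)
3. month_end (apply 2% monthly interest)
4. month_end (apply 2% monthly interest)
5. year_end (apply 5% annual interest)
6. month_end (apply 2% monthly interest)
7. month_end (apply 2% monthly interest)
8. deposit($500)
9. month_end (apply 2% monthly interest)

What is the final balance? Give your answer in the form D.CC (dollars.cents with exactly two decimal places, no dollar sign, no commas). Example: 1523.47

Answer: 510.00

Derivation:
After 1 (withdraw($50)): balance=$0.00 total_interest=$0.00
After 2 (month_end (apply 2% monthly interest)): balance=$0.00 total_interest=$0.00
After 3 (month_end (apply 2% monthly interest)): balance=$0.00 total_interest=$0.00
After 4 (month_end (apply 2% monthly interest)): balance=$0.00 total_interest=$0.00
After 5 (year_end (apply 5% annual interest)): balance=$0.00 total_interest=$0.00
After 6 (month_end (apply 2% monthly interest)): balance=$0.00 total_interest=$0.00
After 7 (month_end (apply 2% monthly interest)): balance=$0.00 total_interest=$0.00
After 8 (deposit($500)): balance=$500.00 total_interest=$0.00
After 9 (month_end (apply 2% monthly interest)): balance=$510.00 total_interest=$10.00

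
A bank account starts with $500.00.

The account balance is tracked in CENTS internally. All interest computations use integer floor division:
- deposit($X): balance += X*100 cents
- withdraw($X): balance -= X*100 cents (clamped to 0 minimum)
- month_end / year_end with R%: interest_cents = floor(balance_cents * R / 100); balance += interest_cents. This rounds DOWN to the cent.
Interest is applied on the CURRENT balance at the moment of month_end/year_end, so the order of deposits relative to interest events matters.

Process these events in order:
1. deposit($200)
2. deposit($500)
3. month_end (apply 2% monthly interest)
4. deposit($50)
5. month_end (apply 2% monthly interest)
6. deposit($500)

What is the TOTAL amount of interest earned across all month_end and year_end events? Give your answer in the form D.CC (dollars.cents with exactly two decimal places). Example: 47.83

Answer: 49.48

Derivation:
After 1 (deposit($200)): balance=$700.00 total_interest=$0.00
After 2 (deposit($500)): balance=$1200.00 total_interest=$0.00
After 3 (month_end (apply 2% monthly interest)): balance=$1224.00 total_interest=$24.00
After 4 (deposit($50)): balance=$1274.00 total_interest=$24.00
After 5 (month_end (apply 2% monthly interest)): balance=$1299.48 total_interest=$49.48
After 6 (deposit($500)): balance=$1799.48 total_interest=$49.48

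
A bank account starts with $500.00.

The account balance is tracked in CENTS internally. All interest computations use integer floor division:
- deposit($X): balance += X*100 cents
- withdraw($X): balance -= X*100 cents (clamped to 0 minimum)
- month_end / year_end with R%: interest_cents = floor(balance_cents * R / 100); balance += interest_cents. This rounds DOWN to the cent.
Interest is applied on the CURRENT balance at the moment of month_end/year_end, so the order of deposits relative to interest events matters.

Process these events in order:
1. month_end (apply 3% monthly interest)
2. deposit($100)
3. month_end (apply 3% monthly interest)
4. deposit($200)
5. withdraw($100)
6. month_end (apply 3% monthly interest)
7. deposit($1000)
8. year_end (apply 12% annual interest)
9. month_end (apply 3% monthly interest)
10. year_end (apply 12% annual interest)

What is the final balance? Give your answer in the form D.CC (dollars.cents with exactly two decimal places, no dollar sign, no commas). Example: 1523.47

Answer: 2268.08

Derivation:
After 1 (month_end (apply 3% monthly interest)): balance=$515.00 total_interest=$15.00
After 2 (deposit($100)): balance=$615.00 total_interest=$15.00
After 3 (month_end (apply 3% monthly interest)): balance=$633.45 total_interest=$33.45
After 4 (deposit($200)): balance=$833.45 total_interest=$33.45
After 5 (withdraw($100)): balance=$733.45 total_interest=$33.45
After 6 (month_end (apply 3% monthly interest)): balance=$755.45 total_interest=$55.45
After 7 (deposit($1000)): balance=$1755.45 total_interest=$55.45
After 8 (year_end (apply 12% annual interest)): balance=$1966.10 total_interest=$266.10
After 9 (month_end (apply 3% monthly interest)): balance=$2025.08 total_interest=$325.08
After 10 (year_end (apply 12% annual interest)): balance=$2268.08 total_interest=$568.08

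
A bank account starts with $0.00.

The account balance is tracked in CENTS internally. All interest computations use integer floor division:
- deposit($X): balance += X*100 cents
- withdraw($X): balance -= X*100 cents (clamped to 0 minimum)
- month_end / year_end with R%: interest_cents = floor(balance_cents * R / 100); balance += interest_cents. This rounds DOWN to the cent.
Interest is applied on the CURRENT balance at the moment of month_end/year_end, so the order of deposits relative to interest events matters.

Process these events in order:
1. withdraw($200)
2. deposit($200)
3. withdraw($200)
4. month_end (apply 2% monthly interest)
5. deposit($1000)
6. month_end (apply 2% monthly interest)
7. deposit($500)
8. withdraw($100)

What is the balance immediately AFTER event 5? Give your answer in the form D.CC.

Answer: 1000.00

Derivation:
After 1 (withdraw($200)): balance=$0.00 total_interest=$0.00
After 2 (deposit($200)): balance=$200.00 total_interest=$0.00
After 3 (withdraw($200)): balance=$0.00 total_interest=$0.00
After 4 (month_end (apply 2% monthly interest)): balance=$0.00 total_interest=$0.00
After 5 (deposit($1000)): balance=$1000.00 total_interest=$0.00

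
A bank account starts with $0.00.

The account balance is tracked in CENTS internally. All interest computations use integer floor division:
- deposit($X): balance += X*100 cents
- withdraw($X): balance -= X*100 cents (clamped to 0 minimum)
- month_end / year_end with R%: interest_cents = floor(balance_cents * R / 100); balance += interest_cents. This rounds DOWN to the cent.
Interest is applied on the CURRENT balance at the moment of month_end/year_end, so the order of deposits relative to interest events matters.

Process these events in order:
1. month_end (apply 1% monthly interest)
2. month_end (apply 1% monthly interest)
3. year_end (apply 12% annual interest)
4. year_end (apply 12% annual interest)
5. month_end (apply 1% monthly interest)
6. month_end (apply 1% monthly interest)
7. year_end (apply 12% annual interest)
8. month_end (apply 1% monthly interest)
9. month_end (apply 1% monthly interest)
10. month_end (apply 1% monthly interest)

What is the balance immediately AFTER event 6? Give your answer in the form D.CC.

Answer: 0.00

Derivation:
After 1 (month_end (apply 1% monthly interest)): balance=$0.00 total_interest=$0.00
After 2 (month_end (apply 1% monthly interest)): balance=$0.00 total_interest=$0.00
After 3 (year_end (apply 12% annual interest)): balance=$0.00 total_interest=$0.00
After 4 (year_end (apply 12% annual interest)): balance=$0.00 total_interest=$0.00
After 5 (month_end (apply 1% monthly interest)): balance=$0.00 total_interest=$0.00
After 6 (month_end (apply 1% monthly interest)): balance=$0.00 total_interest=$0.00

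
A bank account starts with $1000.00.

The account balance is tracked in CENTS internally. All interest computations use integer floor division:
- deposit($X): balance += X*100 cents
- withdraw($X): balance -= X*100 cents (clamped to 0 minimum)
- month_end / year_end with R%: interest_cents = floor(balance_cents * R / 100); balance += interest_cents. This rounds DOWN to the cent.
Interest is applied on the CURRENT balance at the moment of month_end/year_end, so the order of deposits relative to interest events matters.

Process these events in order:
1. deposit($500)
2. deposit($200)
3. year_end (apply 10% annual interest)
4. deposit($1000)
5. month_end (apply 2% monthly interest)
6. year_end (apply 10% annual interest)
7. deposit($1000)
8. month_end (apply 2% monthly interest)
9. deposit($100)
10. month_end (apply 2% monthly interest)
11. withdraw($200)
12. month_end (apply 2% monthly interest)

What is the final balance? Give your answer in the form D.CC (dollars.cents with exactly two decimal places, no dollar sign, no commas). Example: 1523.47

Answer: 4378.48

Derivation:
After 1 (deposit($500)): balance=$1500.00 total_interest=$0.00
After 2 (deposit($200)): balance=$1700.00 total_interest=$0.00
After 3 (year_end (apply 10% annual interest)): balance=$1870.00 total_interest=$170.00
After 4 (deposit($1000)): balance=$2870.00 total_interest=$170.00
After 5 (month_end (apply 2% monthly interest)): balance=$2927.40 total_interest=$227.40
After 6 (year_end (apply 10% annual interest)): balance=$3220.14 total_interest=$520.14
After 7 (deposit($1000)): balance=$4220.14 total_interest=$520.14
After 8 (month_end (apply 2% monthly interest)): balance=$4304.54 total_interest=$604.54
After 9 (deposit($100)): balance=$4404.54 total_interest=$604.54
After 10 (month_end (apply 2% monthly interest)): balance=$4492.63 total_interest=$692.63
After 11 (withdraw($200)): balance=$4292.63 total_interest=$692.63
After 12 (month_end (apply 2% monthly interest)): balance=$4378.48 total_interest=$778.48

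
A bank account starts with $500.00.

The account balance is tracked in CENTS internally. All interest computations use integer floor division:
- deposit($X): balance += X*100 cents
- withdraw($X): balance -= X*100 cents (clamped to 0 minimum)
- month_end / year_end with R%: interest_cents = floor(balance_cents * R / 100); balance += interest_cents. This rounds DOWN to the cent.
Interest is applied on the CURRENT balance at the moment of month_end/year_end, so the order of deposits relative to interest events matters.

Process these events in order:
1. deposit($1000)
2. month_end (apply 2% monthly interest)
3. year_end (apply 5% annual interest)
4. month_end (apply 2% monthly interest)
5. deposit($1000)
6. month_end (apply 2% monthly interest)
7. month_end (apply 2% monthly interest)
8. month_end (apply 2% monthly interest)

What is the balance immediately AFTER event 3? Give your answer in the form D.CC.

Answer: 1606.50

Derivation:
After 1 (deposit($1000)): balance=$1500.00 total_interest=$0.00
After 2 (month_end (apply 2% monthly interest)): balance=$1530.00 total_interest=$30.00
After 3 (year_end (apply 5% annual interest)): balance=$1606.50 total_interest=$106.50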